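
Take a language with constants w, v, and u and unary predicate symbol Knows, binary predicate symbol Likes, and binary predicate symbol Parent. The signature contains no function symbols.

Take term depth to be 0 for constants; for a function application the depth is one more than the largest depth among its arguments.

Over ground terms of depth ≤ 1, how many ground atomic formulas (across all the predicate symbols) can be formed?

First count ground terms of depth ≤ 1.
With no function symbols every ground term is a constant, so there are exactly 3 ground terms at every depth bound.
N_0 = 3
N_1 = 3
Explicitly: w, v, u.
So |H| = 3.
A ground atom is a predicate applied to a tuple of terms from H, so the count is the sum over predicates of |H|^arity:
  Knows: 3;  Likes: 3^2 = 9;  Parent: 3^2 = 9
Total ground atoms: 3 + 9 + 9 = 21.

21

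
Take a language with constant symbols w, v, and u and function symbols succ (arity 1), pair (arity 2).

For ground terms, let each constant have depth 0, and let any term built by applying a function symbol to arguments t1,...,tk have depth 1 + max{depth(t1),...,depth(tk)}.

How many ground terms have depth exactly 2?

228

Let N_k count ground terms of depth at most k. Each non-constant term of depth ≤ k is some function symbol applied to depth-≤(k−1) arguments, giving N_k = 3 + N_{k-1} + N_{k-1}^2.
N_0 = 3
N_1 = 3 + 3 + 3^2 = 15
N_2 = 3 + 15 + 15^2 = 243
Terms of depth exactly 2: N_2 − N_1 = 243 − 15 = 228.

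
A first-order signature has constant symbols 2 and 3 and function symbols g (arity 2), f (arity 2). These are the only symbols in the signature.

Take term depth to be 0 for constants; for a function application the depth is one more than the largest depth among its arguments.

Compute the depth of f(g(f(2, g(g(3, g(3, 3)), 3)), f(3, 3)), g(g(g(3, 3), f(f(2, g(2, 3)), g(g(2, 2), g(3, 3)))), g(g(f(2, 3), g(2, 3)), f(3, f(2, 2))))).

6

depth(g(3, 3)) = 1 + max(0, 0) = 1
depth(g(3, g(3, 3))) = 1 + max(0, 1) = 2
depth(g(g(3, g(3, 3)), 3)) = 1 + max(2, 0) = 3
depth(f(2, g(g(3, g(3, 3)), 3))) = 1 + max(0, 3) = 4
depth(f(3, 3)) = 1 + max(0, 0) = 1
depth(g(f(2, g(g(3, g(3, 3)), 3)), f(3, 3))) = 1 + max(4, 1) = 5
depth(g(2, 3)) = 1 + max(0, 0) = 1
depth(f(2, g(2, 3))) = 1 + max(0, 1) = 2
depth(g(2, 2)) = 1 + max(0, 0) = 1
depth(g(g(2, 2), g(3, 3))) = 1 + max(1, 1) = 2
depth(f(f(2, g(2, 3)), g(g(2, 2), g(3, 3)))) = 1 + max(2, 2) = 3
depth(g(g(3, 3), f(f(2, g(2, 3)), g(g(2, 2), g(3, 3))))) = 1 + max(1, 3) = 4
depth(f(2, 3)) = 1 + max(0, 0) = 1
depth(g(f(2, 3), g(2, 3))) = 1 + max(1, 1) = 2
depth(f(2, 2)) = 1 + max(0, 0) = 1
depth(f(3, f(2, 2))) = 1 + max(0, 1) = 2
depth(g(g(f(2, 3), g(2, 3)), f(3, f(2, 2)))) = 1 + max(2, 2) = 3
depth(g(g(g(3, 3), f(f(2, g(2, 3)), g(g(2, 2), g(3, 3)))), g(g(f(2, 3), g(2, 3)), f(3, f(2, 2))))) = 1 + max(4, 3) = 5
depth(f(g(f(2, g(g(3, g(3, 3)), 3)), f(3, 3)), g(g(g(3, 3), f(f(2, g(2, 3)), g(g(2, 2), g(3, 3)))), g(g(f(2, 3), g(2, 3)), f(3, f(2, 2)))))) = 1 + max(5, 5) = 6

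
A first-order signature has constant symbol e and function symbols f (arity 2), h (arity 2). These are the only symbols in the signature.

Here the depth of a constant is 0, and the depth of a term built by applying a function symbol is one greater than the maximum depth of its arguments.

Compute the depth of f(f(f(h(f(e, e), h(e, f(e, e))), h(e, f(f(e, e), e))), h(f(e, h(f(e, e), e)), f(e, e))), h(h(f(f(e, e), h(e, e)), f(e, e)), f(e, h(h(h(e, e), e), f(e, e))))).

6

depth(f(e, e)) = 1 + max(0, 0) = 1
depth(h(e, f(e, e))) = 1 + max(0, 1) = 2
depth(h(f(e, e), h(e, f(e, e)))) = 1 + max(1, 2) = 3
depth(f(f(e, e), e)) = 1 + max(1, 0) = 2
depth(h(e, f(f(e, e), e))) = 1 + max(0, 2) = 3
depth(f(h(f(e, e), h(e, f(e, e))), h(e, f(f(e, e), e)))) = 1 + max(3, 3) = 4
depth(h(f(e, e), e)) = 1 + max(1, 0) = 2
depth(f(e, h(f(e, e), e))) = 1 + max(0, 2) = 3
depth(h(f(e, h(f(e, e), e)), f(e, e))) = 1 + max(3, 1) = 4
depth(f(f(h(f(e, e), h(e, f(e, e))), h(e, f(f(e, e), e))), h(f(e, h(f(e, e), e)), f(e, e)))) = 1 + max(4, 4) = 5
depth(h(e, e)) = 1 + max(0, 0) = 1
depth(f(f(e, e), h(e, e))) = 1 + max(1, 1) = 2
depth(h(f(f(e, e), h(e, e)), f(e, e))) = 1 + max(2, 1) = 3
depth(h(h(e, e), e)) = 1 + max(1, 0) = 2
depth(h(h(h(e, e), e), f(e, e))) = 1 + max(2, 1) = 3
depth(f(e, h(h(h(e, e), e), f(e, e)))) = 1 + max(0, 3) = 4
depth(h(h(f(f(e, e), h(e, e)), f(e, e)), f(e, h(h(h(e, e), e), f(e, e))))) = 1 + max(3, 4) = 5
depth(f(f(f(h(f(e, e), h(e, f(e, e))), h(e, f(f(e, e), e))), h(f(e, h(f(e, e), e)), f(e, e))), h(h(f(f(e, e), h(e, e)), f(e, e)), f(e, h(h(h(e, e), e), f(e, e)))))) = 1 + max(5, 5) = 6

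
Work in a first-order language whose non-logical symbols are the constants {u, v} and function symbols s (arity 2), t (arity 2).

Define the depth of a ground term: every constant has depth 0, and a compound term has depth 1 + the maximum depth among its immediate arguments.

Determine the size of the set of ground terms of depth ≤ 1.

Let N_k = |{terms of depth ≤ k}|. Then N_0 = 2 and N_k = 2 + N_{k-1}^2 + N_{k-1}^2 for k ≥ 1 (one summand per function symbol, arity giving the exponent).
N_0 = 2
N_1 = 2 + 2^2 + 2^2 = 10

10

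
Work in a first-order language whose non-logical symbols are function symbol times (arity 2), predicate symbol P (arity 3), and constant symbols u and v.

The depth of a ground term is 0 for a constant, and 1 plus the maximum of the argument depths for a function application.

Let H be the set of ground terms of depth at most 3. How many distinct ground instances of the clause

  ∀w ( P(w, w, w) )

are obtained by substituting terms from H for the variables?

1446

Ground terms of depth ≤ 3:
  Let N_k = |{terms of depth ≤ k}|. Then N_0 = 2 and N_k = 2 + N_{k-1}^2 for k ≥ 1 (one summand per function symbol, arity giving the exponent).
  N_0 = 2
  N_1 = 2 + 2^2 = 6
  N_2 = 2 + 6^2 = 38
  N_3 = 2 + 38^2 = 1446
So there are 1446 ground terms available for substitution.
The variable w ranges independently over the available ground terms, and distinct assignments produce distinct instances.
Number of ground instances = 1446.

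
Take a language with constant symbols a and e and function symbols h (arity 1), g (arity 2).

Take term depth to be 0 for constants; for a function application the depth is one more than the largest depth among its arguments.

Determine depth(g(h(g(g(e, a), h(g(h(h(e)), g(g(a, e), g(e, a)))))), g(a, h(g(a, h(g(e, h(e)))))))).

depth(g(e, a)) = 1 + max(0, 0) = 1
depth(h(e)) = 1 + depth(e) = 1 + 0 = 1
depth(h(h(e))) = 1 + depth(h(e)) = 1 + 1 = 2
depth(g(a, e)) = 1 + max(0, 0) = 1
depth(g(g(a, e), g(e, a))) = 1 + max(1, 1) = 2
depth(g(h(h(e)), g(g(a, e), g(e, a)))) = 1 + max(2, 2) = 3
depth(h(g(h(h(e)), g(g(a, e), g(e, a))))) = 1 + depth(g(h(h(e)), g(g(a, e), g(e, a)))) = 1 + 3 = 4
depth(g(g(e, a), h(g(h(h(e)), g(g(a, e), g(e, a)))))) = 1 + max(1, 4) = 5
depth(h(g(g(e, a), h(g(h(h(e)), g(g(a, e), g(e, a))))))) = 1 + depth(g(g(e, a), h(g(h(h(e)), g(g(a, e), g(e, a)))))) = 1 + 5 = 6
depth(g(e, h(e))) = 1 + max(0, 1) = 2
depth(h(g(e, h(e)))) = 1 + depth(g(e, h(e))) = 1 + 2 = 3
depth(g(a, h(g(e, h(e))))) = 1 + max(0, 3) = 4
depth(h(g(a, h(g(e, h(e)))))) = 1 + depth(g(a, h(g(e, h(e))))) = 1 + 4 = 5
depth(g(a, h(g(a, h(g(e, h(e))))))) = 1 + max(0, 5) = 6
depth(g(h(g(g(e, a), h(g(h(h(e)), g(g(a, e), g(e, a)))))), g(a, h(g(a, h(g(e, h(e)))))))) = 1 + max(6, 6) = 7

7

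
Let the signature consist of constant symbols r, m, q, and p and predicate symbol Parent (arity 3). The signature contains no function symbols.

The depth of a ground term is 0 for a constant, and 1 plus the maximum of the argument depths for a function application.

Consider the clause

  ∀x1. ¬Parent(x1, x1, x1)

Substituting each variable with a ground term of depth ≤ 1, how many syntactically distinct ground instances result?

Ground terms of depth ≤ 1:
  With no function symbols every ground term is a constant, so there are exactly 4 ground terms at every depth bound.
  N_0 = 4
  N_1 = 4
So there are 4 ground terms available for substitution.
The clause has 1 distinct variable (x1), which appears in the body. In the free term algebra distinct substitutions yield syntactically distinct ground instances.
Number of ground instances = 4.

4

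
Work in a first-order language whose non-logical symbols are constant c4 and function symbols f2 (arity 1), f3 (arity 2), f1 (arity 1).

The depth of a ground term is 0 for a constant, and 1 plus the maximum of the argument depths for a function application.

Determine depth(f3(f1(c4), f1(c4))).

depth(f1(c4)) = 1 + depth(c4) = 1 + 0 = 1
depth(f3(f1(c4), f1(c4))) = 1 + max(1, 1) = 2

2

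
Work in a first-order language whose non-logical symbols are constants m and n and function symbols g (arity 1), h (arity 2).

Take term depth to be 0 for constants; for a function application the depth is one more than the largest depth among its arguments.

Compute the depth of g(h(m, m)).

2

depth(h(m, m)) = 1 + max(0, 0) = 1
depth(g(h(m, m))) = 1 + depth(h(m, m)) = 1 + 1 = 2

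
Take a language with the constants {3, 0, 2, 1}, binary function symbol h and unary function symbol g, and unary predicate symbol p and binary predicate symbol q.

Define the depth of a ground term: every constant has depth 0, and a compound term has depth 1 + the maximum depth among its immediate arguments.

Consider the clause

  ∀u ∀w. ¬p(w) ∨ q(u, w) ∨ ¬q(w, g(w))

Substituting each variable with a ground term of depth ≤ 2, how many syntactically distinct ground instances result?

Ground terms of depth ≤ 2:
  Count level by level. With function symbols h/2, g/1, the terms of depth ≤ k are the 4 constants together with each function applied to depth-≤(k−1) tuples, so N_k = 4 + N_{k-1}^2 + N_{k-1}.
  N_0 = 4
  N_1 = 4 + 4^2 + 4 = 24
  N_2 = 4 + 24^2 + 24 = 604
So there are 604 ground terms available for substitution.
The clause has 2 distinct variables (u, w), each appearing in the body. In the free term algebra distinct substitutions yield syntactically distinct ground instances.
Number of ground instances = 604^2 = 364816.

364816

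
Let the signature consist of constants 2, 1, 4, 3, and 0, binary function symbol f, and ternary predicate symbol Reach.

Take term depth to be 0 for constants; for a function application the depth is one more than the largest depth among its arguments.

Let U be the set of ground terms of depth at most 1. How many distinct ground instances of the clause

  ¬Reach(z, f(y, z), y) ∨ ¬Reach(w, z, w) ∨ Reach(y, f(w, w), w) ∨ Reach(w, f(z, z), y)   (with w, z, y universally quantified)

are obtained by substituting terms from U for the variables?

Ground terms of depth ≤ 1:
  Let N_k count ground terms of depth at most k. Each non-constant term of depth ≤ k is some function symbol applied to depth-≤(k−1) arguments, giving N_k = 5 + N_{k-1}^2.
  N_0 = 5
  N_1 = 5 + 5^2 = 30
So there are 30 ground terms available for substitution.
Each of w, z, y ranges independently over the available ground terms, and distinct assignments produce distinct instances.
Number of ground instances = 30^3 = 27000.

27000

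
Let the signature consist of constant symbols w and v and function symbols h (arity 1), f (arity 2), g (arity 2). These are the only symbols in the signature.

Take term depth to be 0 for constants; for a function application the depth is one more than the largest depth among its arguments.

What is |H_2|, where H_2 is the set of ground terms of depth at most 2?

302

Let N_k count ground terms of depth at most k. Each non-constant term of depth ≤ k is some function symbol applied to depth-≤(k−1) arguments, giving N_k = 2 + N_{k-1} + N_{k-1}^2 + N_{k-1}^2.
N_0 = 2
N_1 = 2 + 2 + 2^2 + 2^2 = 12
N_2 = 2 + 12 + 12^2 + 12^2 = 302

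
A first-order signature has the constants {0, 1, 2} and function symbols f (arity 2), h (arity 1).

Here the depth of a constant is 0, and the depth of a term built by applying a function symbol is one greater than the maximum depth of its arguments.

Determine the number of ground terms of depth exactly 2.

228

Let N_k = |{terms of depth ≤ k}|. Then N_0 = 3 and N_k = 3 + N_{k-1}^2 + N_{k-1} for k ≥ 1 (one summand per function symbol, arity giving the exponent).
N_0 = 3
N_1 = 3 + 3^2 + 3 = 15
N_2 = 3 + 15^2 + 15 = 243
Terms of depth exactly 2: N_2 − N_1 = 243 − 15 = 228.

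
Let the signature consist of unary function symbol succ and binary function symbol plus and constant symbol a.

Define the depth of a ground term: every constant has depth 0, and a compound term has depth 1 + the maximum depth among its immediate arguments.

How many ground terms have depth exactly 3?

If N_k denotes the number of depth-≤k ground terms, the 1 constant gives N_0 = 1, and each function symbol of arity r contributes N_{k-1}^r new terms at level k: N_k = 1 + N_{k-1} + N_{k-1}^2.
N_0 = 1
N_1 = 1 + 1 + 1^2 = 3
N_2 = 1 + 3 + 3^2 = 13
N_3 = 1 + 13 + 13^2 = 183
Terms of depth exactly 3: N_3 − N_2 = 183 − 13 = 170.

170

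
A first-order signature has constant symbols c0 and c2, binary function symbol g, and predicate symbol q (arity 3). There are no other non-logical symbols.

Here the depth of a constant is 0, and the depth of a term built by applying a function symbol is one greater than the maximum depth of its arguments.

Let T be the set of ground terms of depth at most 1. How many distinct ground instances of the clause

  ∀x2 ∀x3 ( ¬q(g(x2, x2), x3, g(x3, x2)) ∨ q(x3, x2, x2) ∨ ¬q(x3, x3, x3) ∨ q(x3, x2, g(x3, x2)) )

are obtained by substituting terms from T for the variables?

Ground terms of depth ≤ 1:
  Write N_k for the number of ground terms of depth ≤ k. A term of depth ≤ k is either a constant or a function symbol applied to arguments of depth ≤ k−1, so N_k = 2 + N_{k-1}^2.
  N_0 = 2
  N_1 = 2 + 2^2 = 6
So there are 6 ground terms available for substitution.
The clause has 2 distinct variables (x2, x3), each appearing in the body. In the free term algebra distinct substitutions yield syntactically distinct ground instances.
Number of ground instances = 6^2 = 36.

36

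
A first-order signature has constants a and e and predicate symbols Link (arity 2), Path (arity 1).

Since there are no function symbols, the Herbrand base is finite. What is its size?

With no function symbols, the Herbrand universe is just the 2 constants.
Ground atoms per predicate: Link: 2^2 = 4, Path: 2.
Herbrand base size = 4 + 2 = 6.

6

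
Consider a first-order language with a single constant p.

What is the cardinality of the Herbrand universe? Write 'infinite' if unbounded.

There are no function symbols, so the only ground term is the single constant.
The Herbrand universe is {p}, finite with 1 element.

1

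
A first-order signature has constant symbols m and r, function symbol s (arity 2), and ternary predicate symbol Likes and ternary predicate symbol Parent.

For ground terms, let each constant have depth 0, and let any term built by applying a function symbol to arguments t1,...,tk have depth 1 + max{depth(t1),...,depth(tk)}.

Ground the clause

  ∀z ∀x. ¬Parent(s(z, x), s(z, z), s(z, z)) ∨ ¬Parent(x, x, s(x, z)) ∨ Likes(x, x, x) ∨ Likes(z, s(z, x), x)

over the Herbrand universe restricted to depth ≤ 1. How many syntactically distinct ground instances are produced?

36

Ground terms of depth ≤ 1:
  Count level by level. With function symbols s/2, the terms of depth ≤ k are the 2 constants together with each function applied to depth-≤(k−1) tuples, so N_k = 2 + N_{k-1}^2.
  N_0 = 2
  N_1 = 2 + 2^2 = 6
  Explicitly: m, r, s(m, m), s(m, r), s(r, m), s(r, r).
So there are 6 ground terms available for substitution.
Each of z, x ranges independently over the available ground terms, and distinct assignments produce distinct instances.
Number of ground instances = 6^2 = 36.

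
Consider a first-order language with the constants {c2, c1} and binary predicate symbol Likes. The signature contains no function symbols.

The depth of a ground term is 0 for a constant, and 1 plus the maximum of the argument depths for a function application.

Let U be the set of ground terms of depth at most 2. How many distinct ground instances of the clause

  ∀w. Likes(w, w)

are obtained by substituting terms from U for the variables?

2

Ground terms of depth ≤ 2:
  With no function symbols every ground term is a constant, so there are exactly 2 ground terms at every depth bound.
  N_0 = 2
  N_1 = 2
  N_2 = 2
  Explicitly: c2, c1.
So there are 2 ground terms available for substitution.
The body mentions the single quantified variable w; since ground terms form a free algebra, no two substitutions collapse to the same formula.
Number of ground instances = 2.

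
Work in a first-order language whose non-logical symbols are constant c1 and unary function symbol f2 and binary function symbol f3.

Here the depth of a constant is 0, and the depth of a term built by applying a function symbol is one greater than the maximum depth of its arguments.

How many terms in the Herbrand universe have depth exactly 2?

Write N_k for the number of ground terms of depth ≤ k. A term of depth ≤ k is either a constant or a function symbol applied to arguments of depth ≤ k−1, so N_k = 1 + N_{k-1} + N_{k-1}^2.
N_0 = 1
N_1 = 1 + 1 + 1^2 = 3
N_2 = 1 + 3 + 3^2 = 13
Terms of depth exactly 2: N_2 − N_1 = 13 − 3 = 10.

10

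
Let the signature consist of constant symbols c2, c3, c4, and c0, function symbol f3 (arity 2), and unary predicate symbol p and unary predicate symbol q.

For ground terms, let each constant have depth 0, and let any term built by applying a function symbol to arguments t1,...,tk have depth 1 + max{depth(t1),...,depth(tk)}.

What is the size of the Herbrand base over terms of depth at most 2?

808

First count ground terms of depth ≤ 2.
Count level by level. With function symbols f3/2, the terms of depth ≤ k are the 4 constants together with each function applied to depth-≤(k−1) tuples, so N_k = 4 + N_{k-1}^2.
N_0 = 4
N_1 = 4 + 4^2 = 20
N_2 = 4 + 20^2 = 404
So |H| = 404.
For each predicate symbol, the number of ground atoms is |H| raised to its arity; summing:
  p: 404;  q: 404
Total ground atoms: 404 + 404 = 808.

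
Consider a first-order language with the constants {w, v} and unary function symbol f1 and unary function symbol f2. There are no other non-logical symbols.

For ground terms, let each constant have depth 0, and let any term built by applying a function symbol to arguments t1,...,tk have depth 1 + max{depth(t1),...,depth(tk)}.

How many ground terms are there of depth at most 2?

14

Let N_k = |{terms of depth ≤ k}|. Then N_0 = 2 and N_k = 2 + N_{k-1} + N_{k-1} for k ≥ 1 (one summand per function symbol, arity giving the exponent).
N_0 = 2
N_1 = 2 + 2 + 2 = 6
N_2 = 2 + 6 + 6 = 14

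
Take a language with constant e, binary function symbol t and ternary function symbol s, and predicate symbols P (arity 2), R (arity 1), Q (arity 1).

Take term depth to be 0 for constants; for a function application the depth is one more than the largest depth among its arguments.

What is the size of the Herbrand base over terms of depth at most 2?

1443

First count ground terms of depth ≤ 2.
Let N_k count ground terms of depth at most k. Each non-constant term of depth ≤ k is some function symbol applied to depth-≤(k−1) arguments, giving N_k = 1 + N_{k-1}^2 + N_{k-1}^3.
N_0 = 1
N_1 = 1 + 1^2 + 1^3 = 3
N_2 = 1 + 3^2 + 3^3 = 37
So |H| = 37.
For each predicate symbol, the number of ground atoms is |H| raised to its arity; summing:
  P: 37^2 = 1369;  R: 37;  Q: 37
Total ground atoms: 1369 + 37 + 37 = 1443.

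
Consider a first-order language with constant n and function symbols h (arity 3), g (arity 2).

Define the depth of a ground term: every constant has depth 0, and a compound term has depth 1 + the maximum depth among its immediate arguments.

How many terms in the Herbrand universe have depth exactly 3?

51986

Let N_k = |{terms of depth ≤ k}|. Then N_0 = 1 and N_k = 1 + N_{k-1}^3 + N_{k-1}^2 for k ≥ 1 (one summand per function symbol, arity giving the exponent).
N_0 = 1
N_1 = 1 + 1^3 + 1^2 = 3
N_2 = 1 + 3^3 + 3^2 = 37
N_3 = 1 + 37^3 + 37^2 = 52023
Terms of depth exactly 3: N_3 − N_2 = 52023 − 37 = 51986.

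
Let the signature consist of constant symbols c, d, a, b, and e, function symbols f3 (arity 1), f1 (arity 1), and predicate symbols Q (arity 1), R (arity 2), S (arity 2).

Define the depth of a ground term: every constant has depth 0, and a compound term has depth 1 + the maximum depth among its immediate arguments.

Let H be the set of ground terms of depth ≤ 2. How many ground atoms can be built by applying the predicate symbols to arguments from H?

First count ground terms of depth ≤ 2.
Let N_k = |{terms of depth ≤ k}|. Then N_0 = 5 and N_k = 5 + N_{k-1} + N_{k-1} for k ≥ 1 (one summand per function symbol, arity giving the exponent).
N_0 = 5
N_1 = 5 + 5 + 5 = 15
N_2 = 5 + 15 + 15 = 35
So |H| = 35.
For each predicate symbol, the number of ground atoms is |H| raised to its arity; summing:
  Q: 35;  R: 35^2 = 1225;  S: 35^2 = 1225
Total ground atoms: 35 + 1225 + 1225 = 2485.

2485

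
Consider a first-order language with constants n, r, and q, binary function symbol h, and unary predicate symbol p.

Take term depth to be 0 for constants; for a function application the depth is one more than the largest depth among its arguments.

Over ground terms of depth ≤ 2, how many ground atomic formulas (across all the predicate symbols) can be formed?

147

First count ground terms of depth ≤ 2.
If N_k denotes the number of depth-≤k ground terms, the 3 constants give N_0 = 3, and each function symbol of arity r contributes N_{k-1}^r new terms at level k: N_k = 3 + N_{k-1}^2.
N_0 = 3
N_1 = 3 + 3^2 = 12
N_2 = 3 + 12^2 = 147
So |H| = 147.
A ground atom is a predicate applied to a tuple of terms from H, so the count is the sum over predicates of |H|^arity:
  p: 147
Total ground atoms: 147.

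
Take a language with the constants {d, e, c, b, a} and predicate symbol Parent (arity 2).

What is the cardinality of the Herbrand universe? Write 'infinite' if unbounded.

5

There are no function symbols, so every ground term is one of the 5 constants.
The Herbrand universe is {d, e, c, b, a}, which is finite with 5 elements.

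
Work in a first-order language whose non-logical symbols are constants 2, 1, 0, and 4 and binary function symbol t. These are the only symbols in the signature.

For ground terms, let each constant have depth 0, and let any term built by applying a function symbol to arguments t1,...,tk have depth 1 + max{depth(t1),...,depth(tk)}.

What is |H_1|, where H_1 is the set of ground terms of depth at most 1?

Write N_k for the number of ground terms of depth ≤ k. A term of depth ≤ k is either a constant or a function symbol applied to arguments of depth ≤ k−1, so N_k = 4 + N_{k-1}^2.
N_0 = 4
N_1 = 4 + 4^2 = 20

20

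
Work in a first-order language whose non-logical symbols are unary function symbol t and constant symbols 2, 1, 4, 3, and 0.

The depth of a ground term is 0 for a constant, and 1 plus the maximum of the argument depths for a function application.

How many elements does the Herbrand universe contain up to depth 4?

Write N_k for the number of ground terms of depth ≤ k. A term of depth ≤ k is either a constant or a function symbol applied to arguments of depth ≤ k−1, so N_k = 5 + N_{k-1}.
N_0 = 5
N_1 = 5 + 5 = 10
N_2 = 5 + 10 = 15
N_3 = 5 + 15 = 20
N_4 = 5 + 20 = 25

25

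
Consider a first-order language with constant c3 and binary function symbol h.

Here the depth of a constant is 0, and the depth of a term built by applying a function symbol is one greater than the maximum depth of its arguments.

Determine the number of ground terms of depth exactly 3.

21

Count level by level. With function symbols h/2, the terms of depth ≤ k are the 1 constant together with each function applied to depth-≤(k−1) tuples, so N_k = 1 + N_{k-1}^2.
N_0 = 1
N_1 = 1 + 1^2 = 2
N_2 = 1 + 2^2 = 5
N_3 = 1 + 5^2 = 26
Terms of depth exactly 3: N_3 − N_2 = 26 − 5 = 21.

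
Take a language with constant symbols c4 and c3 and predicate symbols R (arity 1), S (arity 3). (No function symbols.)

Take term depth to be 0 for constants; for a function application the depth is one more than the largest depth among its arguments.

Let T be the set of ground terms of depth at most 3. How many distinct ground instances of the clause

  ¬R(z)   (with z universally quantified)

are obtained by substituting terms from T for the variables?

2

Ground terms of depth ≤ 3:
  With no function symbols every ground term is a constant, so there are exactly 2 ground terms at every depth bound.
  N_0 = 2
  N_1 = 2
  N_2 = 2
  N_3 = 2
  Explicitly: c4, c3.
So there are 2 ground terms available for substitution.
The clause has 1 distinct variable (z), which appears in the body. In the free term algebra distinct substitutions yield syntactically distinct ground instances.
Number of ground instances = 2.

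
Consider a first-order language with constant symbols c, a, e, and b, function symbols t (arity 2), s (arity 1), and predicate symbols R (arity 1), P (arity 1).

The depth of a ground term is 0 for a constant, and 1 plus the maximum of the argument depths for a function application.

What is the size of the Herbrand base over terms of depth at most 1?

48

First count ground terms of depth ≤ 1.
Count level by level. With function symbols t/2, s/1, the terms of depth ≤ k are the 4 constants together with each function applied to depth-≤(k−1) tuples, so N_k = 4 + N_{k-1}^2 + N_{k-1}.
N_0 = 4
N_1 = 4 + 4^2 + 4 = 24
So |H| = 24.
Ground atoms are formed by filling each argument slot of a predicate with a term from H, so an r-ary predicate gives |H|^r atoms:
  R: 24;  P: 24
Total ground atoms: 24 + 24 = 48.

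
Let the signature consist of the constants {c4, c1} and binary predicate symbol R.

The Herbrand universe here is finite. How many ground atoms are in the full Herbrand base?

4

With no function symbols, the Herbrand universe is just the 2 constants.
Ground atoms per predicate: R: 2^2 = 4.
Herbrand base size = 4 = 4.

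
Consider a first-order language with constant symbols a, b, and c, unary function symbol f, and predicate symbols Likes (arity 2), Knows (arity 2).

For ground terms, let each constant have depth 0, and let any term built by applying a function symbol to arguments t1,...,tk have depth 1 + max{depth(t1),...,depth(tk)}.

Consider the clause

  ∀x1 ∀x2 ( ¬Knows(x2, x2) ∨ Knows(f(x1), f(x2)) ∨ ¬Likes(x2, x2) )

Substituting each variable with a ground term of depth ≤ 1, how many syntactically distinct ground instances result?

36

Ground terms of depth ≤ 1:
  Write N_k for the number of ground terms of depth ≤ k. A term of depth ≤ k is either a constant or a function symbol applied to arguments of depth ≤ k−1, so N_k = 3 + N_{k-1}.
  N_0 = 3
  N_1 = 3 + 3 = 6
  Explicitly: a, b, c, f(a), f(b), f(c).
So there are 6 ground terms available for substitution.
Each of x1, x2 ranges independently over the available ground terms, and distinct assignments produce distinct instances.
Number of ground instances = 6^2 = 36.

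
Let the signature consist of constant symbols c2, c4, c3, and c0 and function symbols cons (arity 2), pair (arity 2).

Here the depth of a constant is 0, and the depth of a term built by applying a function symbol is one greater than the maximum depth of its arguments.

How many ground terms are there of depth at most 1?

Count level by level. With function symbols cons/2, pair/2, the terms of depth ≤ k are the 4 constants together with each function applied to depth-≤(k−1) tuples, so N_k = 4 + N_{k-1}^2 + N_{k-1}^2.
N_0 = 4
N_1 = 4 + 4^2 + 4^2 = 36

36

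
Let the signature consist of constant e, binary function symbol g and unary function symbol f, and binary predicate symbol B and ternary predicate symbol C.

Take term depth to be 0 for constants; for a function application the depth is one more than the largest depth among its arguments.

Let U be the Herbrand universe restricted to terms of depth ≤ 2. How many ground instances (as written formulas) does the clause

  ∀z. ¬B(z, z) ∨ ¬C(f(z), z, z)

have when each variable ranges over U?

Ground terms of depth ≤ 2:
  Write N_k for the number of ground terms of depth ≤ k. A term of depth ≤ k is either a constant or a function symbol applied to arguments of depth ≤ k−1, so N_k = 1 + N_{k-1}^2 + N_{k-1}.
  N_0 = 1
  N_1 = 1 + 1^2 + 1 = 3
  N_2 = 1 + 3^2 + 3 = 13
So there are 13 ground terms available for substitution.
The variable z ranges independently over the available ground terms, and distinct assignments produce distinct instances.
Number of ground instances = 13.

13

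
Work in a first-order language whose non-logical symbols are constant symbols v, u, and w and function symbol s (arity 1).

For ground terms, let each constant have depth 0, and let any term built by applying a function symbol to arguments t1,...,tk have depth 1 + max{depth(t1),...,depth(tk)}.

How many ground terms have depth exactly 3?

3

Let N_k = |{terms of depth ≤ k}|. Then N_0 = 3 and N_k = 3 + N_{k-1} for k ≥ 1 (one summand per function symbol, arity giving the exponent).
N_0 = 3
N_1 = 3 + 3 = 6
N_2 = 3 + 6 = 9
N_3 = 3 + 9 = 12
Terms of depth exactly 3: N_3 − N_2 = 12 − 9 = 3.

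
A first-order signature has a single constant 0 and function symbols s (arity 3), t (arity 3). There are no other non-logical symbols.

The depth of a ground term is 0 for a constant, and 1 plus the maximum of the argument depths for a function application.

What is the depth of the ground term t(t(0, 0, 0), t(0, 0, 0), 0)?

2

depth(t(0, 0, 0)) = 1 + max(0, 0, 0) = 1
depth(t(t(0, 0, 0), t(0, 0, 0), 0)) = 1 + max(1, 1, 0) = 2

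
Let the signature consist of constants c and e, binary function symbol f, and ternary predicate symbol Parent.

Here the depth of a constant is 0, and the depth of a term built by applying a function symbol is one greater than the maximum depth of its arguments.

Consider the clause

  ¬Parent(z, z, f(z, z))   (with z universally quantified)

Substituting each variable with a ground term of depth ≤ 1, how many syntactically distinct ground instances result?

6

Ground terms of depth ≤ 1:
  Count level by level. With function symbols f/2, the terms of depth ≤ k are the 2 constants together with each function applied to depth-≤(k−1) tuples, so N_k = 2 + N_{k-1}^2.
  N_0 = 2
  N_1 = 2 + 2^2 = 6
So there are 6 ground terms available for substitution.
The variable z ranges independently over the available ground terms, and distinct assignments produce distinct instances.
Number of ground instances = 6.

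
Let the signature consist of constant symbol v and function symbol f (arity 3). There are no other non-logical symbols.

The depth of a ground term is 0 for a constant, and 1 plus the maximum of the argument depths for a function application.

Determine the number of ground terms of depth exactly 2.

7

Count level by level. With function symbols f/3, the terms of depth ≤ k are the 1 constant together with each function applied to depth-≤(k−1) tuples, so N_k = 1 + N_{k-1}^3.
N_0 = 1
N_1 = 1 + 1^3 = 2
N_2 = 1 + 2^3 = 9
Terms of depth exactly 2: N_2 − N_1 = 9 − 2 = 7.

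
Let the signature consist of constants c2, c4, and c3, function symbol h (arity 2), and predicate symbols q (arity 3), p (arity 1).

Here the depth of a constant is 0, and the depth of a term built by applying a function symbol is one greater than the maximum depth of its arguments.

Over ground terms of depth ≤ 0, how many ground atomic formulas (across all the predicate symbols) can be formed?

First count ground terms of depth ≤ 0.
Let N_k = |{terms of depth ≤ k}|. Then N_0 = 3 and N_k = 3 + N_{k-1}^2 for k ≥ 1 (one summand per function symbol, arity giving the exponent).
N_0 = 3
Explicitly: c2, c4, c3.
So |H| = 3.
For each predicate symbol, the number of ground atoms is |H| raised to its arity; summing:
  q: 3^3 = 27;  p: 3
Total ground atoms: 27 + 3 = 30.

30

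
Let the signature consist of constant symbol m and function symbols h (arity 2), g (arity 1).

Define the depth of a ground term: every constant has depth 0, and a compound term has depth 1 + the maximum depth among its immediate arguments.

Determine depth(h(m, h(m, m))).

2

depth(h(m, m)) = 1 + max(0, 0) = 1
depth(h(m, h(m, m))) = 1 + max(0, 1) = 2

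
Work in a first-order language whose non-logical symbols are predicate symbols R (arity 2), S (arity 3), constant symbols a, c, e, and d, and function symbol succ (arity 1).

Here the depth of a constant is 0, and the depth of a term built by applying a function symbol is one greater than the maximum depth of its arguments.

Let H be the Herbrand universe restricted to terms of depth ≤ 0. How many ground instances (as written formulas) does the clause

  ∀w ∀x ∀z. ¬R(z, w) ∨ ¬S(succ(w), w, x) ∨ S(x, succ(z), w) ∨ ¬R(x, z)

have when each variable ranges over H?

64

Ground terms of depth ≤ 0:
  Let N_k = |{terms of depth ≤ k}|. Then N_0 = 4 and N_k = 4 + N_{k-1} for k ≥ 1 (one summand per function symbol, arity giving the exponent).
  N_0 = 4
So there are 4 ground terms available for substitution.
There are 3 variables to instantiate (w, x, z), each occurring in at least one literal, so different choices give different ground instances.
Number of ground instances = 4^3 = 64.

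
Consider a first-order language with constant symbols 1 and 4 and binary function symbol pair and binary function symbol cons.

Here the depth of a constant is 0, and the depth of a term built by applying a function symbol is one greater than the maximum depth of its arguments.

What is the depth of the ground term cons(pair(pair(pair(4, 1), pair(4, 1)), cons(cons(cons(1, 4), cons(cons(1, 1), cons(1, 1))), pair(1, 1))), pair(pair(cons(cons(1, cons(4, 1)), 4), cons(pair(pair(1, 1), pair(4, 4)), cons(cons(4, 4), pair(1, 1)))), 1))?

depth(pair(4, 1)) = 1 + max(0, 0) = 1
depth(pair(pair(4, 1), pair(4, 1))) = 1 + max(1, 1) = 2
depth(cons(1, 4)) = 1 + max(0, 0) = 1
depth(cons(1, 1)) = 1 + max(0, 0) = 1
depth(cons(cons(1, 1), cons(1, 1))) = 1 + max(1, 1) = 2
depth(cons(cons(1, 4), cons(cons(1, 1), cons(1, 1)))) = 1 + max(1, 2) = 3
depth(pair(1, 1)) = 1 + max(0, 0) = 1
depth(cons(cons(cons(1, 4), cons(cons(1, 1), cons(1, 1))), pair(1, 1))) = 1 + max(3, 1) = 4
depth(pair(pair(pair(4, 1), pair(4, 1)), cons(cons(cons(1, 4), cons(cons(1, 1), cons(1, 1))), pair(1, 1)))) = 1 + max(2, 4) = 5
depth(cons(4, 1)) = 1 + max(0, 0) = 1
depth(cons(1, cons(4, 1))) = 1 + max(0, 1) = 2
depth(cons(cons(1, cons(4, 1)), 4)) = 1 + max(2, 0) = 3
depth(pair(4, 4)) = 1 + max(0, 0) = 1
depth(pair(pair(1, 1), pair(4, 4))) = 1 + max(1, 1) = 2
depth(cons(4, 4)) = 1 + max(0, 0) = 1
depth(cons(cons(4, 4), pair(1, 1))) = 1 + max(1, 1) = 2
depth(cons(pair(pair(1, 1), pair(4, 4)), cons(cons(4, 4), pair(1, 1)))) = 1 + max(2, 2) = 3
depth(pair(cons(cons(1, cons(4, 1)), 4), cons(pair(pair(1, 1), pair(4, 4)), cons(cons(4, 4), pair(1, 1))))) = 1 + max(3, 3) = 4
depth(pair(pair(cons(cons(1, cons(4, 1)), 4), cons(pair(pair(1, 1), pair(4, 4)), cons(cons(4, 4), pair(1, 1)))), 1)) = 1 + max(4, 0) = 5
depth(cons(pair(pair(pair(4, 1), pair(4, 1)), cons(cons(cons(1, 4), cons(cons(1, 1), cons(1, 1))), pair(1, 1))), pair(pair(cons(cons(1, cons(4, 1)), 4), cons(pair(pair(1, 1), pair(4, 4)), cons(cons(4, 4), pair(1, 1)))), 1))) = 1 + max(5, 5) = 6

6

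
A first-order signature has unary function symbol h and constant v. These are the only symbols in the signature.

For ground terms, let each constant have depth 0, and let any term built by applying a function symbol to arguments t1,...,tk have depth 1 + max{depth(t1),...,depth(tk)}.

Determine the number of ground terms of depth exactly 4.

Count level by level. With function symbols h/1, the terms of depth ≤ k are the 1 constant together with each function applied to depth-≤(k−1) tuples, so N_k = 1 + N_{k-1}.
N_0 = 1
N_1 = 1 + 1 = 2
N_2 = 1 + 2 = 3
N_3 = 1 + 3 = 4
N_4 = 1 + 4 = 5
Terms of depth exactly 4: N_4 − N_3 = 5 − 4 = 1.

1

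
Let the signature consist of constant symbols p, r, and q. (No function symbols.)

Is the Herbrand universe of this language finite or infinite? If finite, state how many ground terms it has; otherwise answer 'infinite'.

There are no function symbols, so every ground term is one of the 3 constants.
The Herbrand universe is {p, r, q}, which is finite with 3 elements.

3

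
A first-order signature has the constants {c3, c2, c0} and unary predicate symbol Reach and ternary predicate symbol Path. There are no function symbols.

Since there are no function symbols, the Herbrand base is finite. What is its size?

30

With no function symbols, the Herbrand universe is just the 3 constants.
Ground atoms per predicate: Reach: 3, Path: 3^3 = 27.
Herbrand base size = 3 + 27 = 30.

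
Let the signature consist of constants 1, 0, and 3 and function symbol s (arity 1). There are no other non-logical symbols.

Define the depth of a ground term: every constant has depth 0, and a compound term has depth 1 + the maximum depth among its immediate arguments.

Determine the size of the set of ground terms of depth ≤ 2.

If N_k denotes the number of depth-≤k ground terms, the 3 constants give N_0 = 3, and each function symbol of arity r contributes N_{k-1}^r new terms at level k: N_k = 3 + N_{k-1}.
N_0 = 3
N_1 = 3 + 3 = 6
N_2 = 3 + 6 = 9

9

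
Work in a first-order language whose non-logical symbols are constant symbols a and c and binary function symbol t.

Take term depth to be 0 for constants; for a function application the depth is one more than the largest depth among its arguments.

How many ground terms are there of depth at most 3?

1446

Let N_k = |{terms of depth ≤ k}|. Then N_0 = 2 and N_k = 2 + N_{k-1}^2 for k ≥ 1 (one summand per function symbol, arity giving the exponent).
N_0 = 2
N_1 = 2 + 2^2 = 6
N_2 = 2 + 6^2 = 38
N_3 = 2 + 38^2 = 1446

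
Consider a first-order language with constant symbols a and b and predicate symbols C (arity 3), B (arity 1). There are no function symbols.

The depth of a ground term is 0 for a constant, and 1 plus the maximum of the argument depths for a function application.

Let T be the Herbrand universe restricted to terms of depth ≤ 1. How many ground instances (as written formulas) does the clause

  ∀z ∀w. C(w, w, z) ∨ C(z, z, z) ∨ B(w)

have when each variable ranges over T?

Ground terms of depth ≤ 1:
  With no function symbols every ground term is a constant, so there are exactly 2 ground terms at every depth bound.
  N_0 = 2
  N_1 = 2
So there are 2 ground terms available for substitution.
The body mentions every one of the 2 quantified variables; since ground terms form a free algebra, no two substitutions collapse to the same formula.
Number of ground instances = 2^2 = 4.

4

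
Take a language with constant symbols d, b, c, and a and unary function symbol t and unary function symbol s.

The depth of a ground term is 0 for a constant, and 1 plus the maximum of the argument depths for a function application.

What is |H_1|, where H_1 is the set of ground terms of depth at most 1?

12

Let N_k count ground terms of depth at most k. Each non-constant term of depth ≤ k is some function symbol applied to depth-≤(k−1) arguments, giving N_k = 4 + N_{k-1} + N_{k-1}.
N_0 = 4
N_1 = 4 + 4 + 4 = 12
Explicitly: d, b, c, a, t(d), t(b), t(c), t(a), s(d), s(b), s(c), s(a).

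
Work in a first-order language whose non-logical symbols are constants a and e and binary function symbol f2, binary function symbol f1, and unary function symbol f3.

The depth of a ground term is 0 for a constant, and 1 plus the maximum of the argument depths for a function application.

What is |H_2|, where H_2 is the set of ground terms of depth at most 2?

302

Write N_k for the number of ground terms of depth ≤ k. A term of depth ≤ k is either a constant or a function symbol applied to arguments of depth ≤ k−1, so N_k = 2 + N_{k-1}^2 + N_{k-1}^2 + N_{k-1}.
N_0 = 2
N_1 = 2 + 2^2 + 2^2 + 2 = 12
N_2 = 2 + 12^2 + 12^2 + 12 = 302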